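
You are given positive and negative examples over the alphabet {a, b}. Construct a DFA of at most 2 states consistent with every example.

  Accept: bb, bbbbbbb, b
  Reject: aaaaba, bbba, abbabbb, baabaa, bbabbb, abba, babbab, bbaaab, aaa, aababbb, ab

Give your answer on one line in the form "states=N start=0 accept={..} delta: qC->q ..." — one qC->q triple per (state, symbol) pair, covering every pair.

Grow the machine one transition at a time. Run the examples from 0; the earliest place one falls off (shortest prefix, ties alphabetical) gets sent to the lowest-numbered state that keeps every Accept/Reject pair distinguishable — a pair clashes when both reach the same state with identical unread suffix — and to a fresh state only if none does.
a: 0a undefined. 0a->0: no, b/ab meet in 0 with "b" left. Open state 1: 0a->1.
b: 0b undefined. 0b->0: ok.
aa: 1a undefined. 1a->0: no, bb/baabaa meet in 0. 1a->1: ok.
ab: 1b undefined. 1b->0: no, bb/abbabbb meet in 0. 1b->1: ok.
All examples now run through 2 states with every (state, symbol) defined. Accept strings end in {0}, Reject strings end in {1}; accept={0}.

states=2 start=0 accept={0} delta: 0a->1 0b->0 1a->1 1b->1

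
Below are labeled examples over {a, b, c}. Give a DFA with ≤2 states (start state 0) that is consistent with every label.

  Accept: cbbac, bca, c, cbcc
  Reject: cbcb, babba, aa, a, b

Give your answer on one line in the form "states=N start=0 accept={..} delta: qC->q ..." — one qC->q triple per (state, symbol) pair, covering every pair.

State merging on the prefix tree: take the shortest (then alphabetical) example prefix whose next move is undefined and point that move at state 0, else 1, else 2, ...; a target is out if some Accept/Reject pair would then sit in one state with the same input left (inseparable). If every existing state is out, open a new one.
a: 0a undefined. 0a->0: ok.
b: 0b undefined. 0b->0: ok.
c: 0c undefined. 0c->0: no, cbbac/cbcb meet in 0. Open state 1: 0c->1.
cb: 1b undefined. 1b->0: ok.
bca: 1a undefined. 1a->0: no, bca/cbcb meet in 0. 1a->1: ok.
cbcc: 1c undefined. 1c->0: no, cbcc/cbcb meet in 0. 1c->1: ok.
All examples now run through 2 states with every (state, symbol) defined. Accept strings end in {1}, Reject strings end in {0}; accept={1}.

states=2 start=0 accept={1} delta: 0a->0 0b->0 0c->1 1a->1 1b->0 1c->1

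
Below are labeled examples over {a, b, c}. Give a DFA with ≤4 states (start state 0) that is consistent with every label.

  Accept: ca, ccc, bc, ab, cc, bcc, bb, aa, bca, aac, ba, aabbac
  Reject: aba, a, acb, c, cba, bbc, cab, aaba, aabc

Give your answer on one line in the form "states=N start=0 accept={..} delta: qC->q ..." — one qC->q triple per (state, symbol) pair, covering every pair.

states=4 start=0 accept={0,2} delta: 0a->1 0b->1 0c->1 1a->2 1b->0 1c->2 2a->0 2b->3 2c->0 3a->1 3b->0 3c->1

Fold the examples into a partial DFA from state 0: repeatedly fix the first undefined (state, symbol) met by the shortest-then-alphabetical prefix, trying targets in increasing order and rejecting any under which an Accept and a Reject string meet in one state with the same remainder; add a state when all current targets are rejected. Accepting states are where Accept strings end.
a: 0a undefined. 0a->0: no, bc/aabc meet in 0 with "bc" left. Open state 1: 0a->1.
b: 0b undefined. 0b->0: no, bc/c meet in 0 with "c" left. 0b->1: ok.
c: 0c undefined. 0c->0: no, ca/a meet in 1. 0c->1: ok.
aa: 1a undefined. 1a->0: no, ca/aaba meet in 0. 1a->1: no, ca/a meet in 1. Open state 2: 1a->2.
ab: 1b undefined. 1b->0: ok.
ac: 1c undefined. 1c->0: no, ccc/aba meet in 1. 1c->1: no, ccc/aba meet in 1. 1c->2: ok.
aab: 2b undefined. 2b->0: no, ab/acb meet in 0. 2b->1: no, ca/aaba meet in 2. 2b->2: no, ca/acb meet in 2. Open state 3: 2b->3.
aac: 2c undefined. 2c->0: ok.
bca: 2a undefined. 2a->0: ok.
aaba: 3a undefined. 3a->0: no, ccc/aaba meet in 0. 3a->1: ok.
aabb: 3b undefined. 3b->0: ok.
aabc: 3c undefined. 3c->0: no, ccc/aabc meet in 0. 3c->1: ok.
All examples now run through 4 states with every (state, symbol) defined. Accept strings end in {0,2}, Reject strings end in {1,3}; accept={0,2}.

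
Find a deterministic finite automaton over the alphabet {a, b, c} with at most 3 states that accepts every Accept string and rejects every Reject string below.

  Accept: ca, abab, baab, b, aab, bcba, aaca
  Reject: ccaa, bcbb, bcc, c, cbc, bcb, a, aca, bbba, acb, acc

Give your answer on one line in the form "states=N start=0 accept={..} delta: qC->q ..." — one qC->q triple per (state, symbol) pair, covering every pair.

states=3 start=0 accept={0} delta: 0a->1 0b->0 0c->1 1a->0 1b->1 1c->2 2a->2 2b->1 2c->1

Fold the examples into a partial DFA from state 0: repeatedly fix the first undefined (state, symbol) met by the shortest-then-alphabetical prefix, trying targets in increasing order and rejecting any under which an Accept and a Reject string meet in one state with the same remainder; add a state when all current targets are rejected. Accepting states are where Accept strings end.
a: 0a undefined. 0a->0: no, ca/aca meet in 0 with "ca" left. Open state 1: 0a->1.
b: 0b undefined. 0b->0: ok.
c: 0c undefined. 0c->0: no, ca/a meet in 1. 0c->1: ok.
aa: 1a undefined. 1a->0: ok.
ab: 1b undefined. 1b->0: no, ca/bcbb meet in 0. 1b->1: ok.
ac: 1c undefined. 1c->0: no, ca/ccaa meet in 0. 1c->1: no, ca/aca meet in 0. Open state 2: 1c->2.
aca: 2a undefined. 2a->0: no, ca/aca meet in 0. 2a->1: no, ca/ccaa meet in 0. 2a->2: ok.
acb: 2b undefined. 2b->0: no, ca/acb meet in 0. 2b->1: ok.
acc: 2c undefined. 2c->0: no, ca/acc meet in 0. 2c->1: ok.
All examples now run through 3 states with every (state, symbol) defined. Accept strings end in {0}, Reject strings end in {1,2}; accept={0}.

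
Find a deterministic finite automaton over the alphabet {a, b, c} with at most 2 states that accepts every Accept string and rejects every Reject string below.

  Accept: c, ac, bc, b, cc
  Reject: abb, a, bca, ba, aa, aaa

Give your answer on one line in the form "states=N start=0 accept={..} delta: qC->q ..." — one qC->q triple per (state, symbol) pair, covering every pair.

states=2 start=0 accept={1} delta: 0a->0 0b->1 0c->1 1a->0 1b->0 1c->1

Grow the machine one transition at a time. Run the examples from 0; the earliest place one falls off (shortest prefix, ties alphabetical) gets sent to the lowest-numbered state that keeps every Accept/Reject pair distinguishable — a pair clashes when both reach the same state with identical unread suffix — and to a fresh state only if none does.
a: 0a undefined. 0a->0: ok.
b: 0b undefined. 0b->0: no, b/abb meet in 0. Open state 1: 0b->1.
c: 0c undefined. 0c->0: no, c/a meet in 0. 0c->1: ok.
ba: 1a undefined. 1a->0: ok.
bc: 1c undefined. 1c->0: no, bc/a meet in 0. 1c->1: ok.
abb: 1b undefined. 1b->0: ok.
All examples now run through 2 states with every (state, symbol) defined. Accept strings end in {1}, Reject strings end in {0}; accept={1}.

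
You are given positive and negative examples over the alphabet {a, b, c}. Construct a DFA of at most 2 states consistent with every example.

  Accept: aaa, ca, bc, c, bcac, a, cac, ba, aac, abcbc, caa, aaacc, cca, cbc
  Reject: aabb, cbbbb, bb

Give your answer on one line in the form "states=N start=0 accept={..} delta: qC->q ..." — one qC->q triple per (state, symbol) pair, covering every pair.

Grow the machine one transition at a time. Run the examples from 0; the earliest place one falls off (shortest prefix, ties alphabetical) gets sent to the lowest-numbered state that keeps every Accept/Reject pair distinguishable — a pair clashes when both reach the same state with identical unread suffix — and to a fresh state only if none does.
a: 0a undefined. 0a->0: ok.
b: 0b undefined. 0b->0: no, aaa/aabb meet in 0. Open state 1: 0b->1.
c: 0c undefined. 0c->0: ok.
ba: 1a undefined. 1a->0: ok.
bb: 1b undefined. 1b->0: no, aaa/aabb meet in 0. 1b->1: ok.
bc: 1c undefined. 1c->0: ok.
All examples now run through 2 states with every (state, symbol) defined. Accept strings end in {0}, Reject strings end in {1}; accept={0}.

states=2 start=0 accept={0} delta: 0a->0 0b->1 0c->0 1a->0 1b->1 1c->0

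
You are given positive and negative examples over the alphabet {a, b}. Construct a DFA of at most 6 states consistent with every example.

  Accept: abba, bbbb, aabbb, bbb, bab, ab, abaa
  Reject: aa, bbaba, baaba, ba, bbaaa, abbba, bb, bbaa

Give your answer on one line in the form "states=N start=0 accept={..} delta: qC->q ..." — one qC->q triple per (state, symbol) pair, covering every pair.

states=4 start=0 accept={1,3} delta: 0a->0 0b->1 1a->2 1b->2 2a->3 2b->3 3a->0 3b->1

State merging on the prefix tree: take the shortest (then alphabetical) example prefix whose next move is undefined and point that move at state 0, else 1, else 2, ...; a target is out if some Accept/Reject pair would then sit in one state with the same input left (inseparable). If every existing state is out, open a new one.
a: 0a undefined. 0a->0: ok.
b: 0b undefined. 0b->0: no, abba/aa meet in 0. Open state 1: 0b->1.
ba: 1a undefined. 1a->0: no, abaa/aa meet in 0. 1a->1: no, abba/baaba meet in 1 with "ba" left. Open state 2: 1a->2.
bb: 1b undefined. 1b->0: no, abba/aa meet in 0. 1b->1: no, abba/ba meet in 2. 1b->2: ok.
baa: 2a undefined. 2a->0: no, abba/aa meet in 0. 2a->1: no, abba/bbaba meet in 1. 2a->2: no, abba/ba meet in 2. Open state 3: 2a->3.
bab: 2b undefined. 2b->0: no, aabbb/aa meet in 0. 2b->1: no, bbbb/ba meet in 2. 2b->2: no, abba/abbba meet in 3. 2b->3: ok.
baab: 3b undefined. 3b->0: no, bbbb/aa meet in 0. 3b->1: ok.
bbaa: 3a undefined. 3a->0: ok.
All examples now run through 4 states with every (state, symbol) defined. Accept strings end in {1,3}, Reject strings end in {0,2}; accept={1,3}.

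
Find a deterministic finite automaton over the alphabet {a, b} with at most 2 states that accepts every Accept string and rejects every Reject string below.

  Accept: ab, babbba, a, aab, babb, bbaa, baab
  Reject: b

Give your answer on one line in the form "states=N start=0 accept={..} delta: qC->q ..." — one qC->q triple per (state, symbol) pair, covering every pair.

Fold the examples into a partial DFA from state 0: repeatedly fix the first undefined (state, symbol) met by the shortest-then-alphabetical prefix, trying targets in increasing order and rejecting any under which an Accept and a Reject string meet in one state with the same remainder; add a state when all current targets are rejected. Accepting states are where Accept strings end.
a: 0a undefined. 0a->0: no, ab/b meet in 0 with "b" left. Open state 1: 0a->1.
b: 0b undefined. 0b->0: ok.
aa: 1a undefined. 1a->0: no, aab/b meet in 0. 1a->1: ok.
ab: 1b undefined. 1b->0: no, ab/b meet in 0. 1b->1: ok.
All examples now run through 2 states with every (state, symbol) defined. Accept strings end in {1}, Reject strings end in {0}; accept={1}.

states=2 start=0 accept={1} delta: 0a->1 0b->0 1a->1 1b->1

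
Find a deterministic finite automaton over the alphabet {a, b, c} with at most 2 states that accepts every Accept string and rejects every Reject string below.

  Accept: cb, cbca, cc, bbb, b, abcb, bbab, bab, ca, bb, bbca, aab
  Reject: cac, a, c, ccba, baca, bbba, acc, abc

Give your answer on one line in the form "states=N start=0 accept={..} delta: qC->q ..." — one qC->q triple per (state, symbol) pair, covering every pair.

State merging on the prefix tree: take the shortest (then alphabetical) example prefix whose next move is undefined and point that move at state 0, else 1, else 2, ...; a target is out if some Accept/Reject pair would then sit in one state with the same input left (inseparable). If every existing state is out, open a new one.
a: 0a undefined. 0a->0: no, cc/acc meet in 0 with "cc" left. Open state 1: 0a->1.
b: 0b undefined. 0b->0: ok.
c: 0c undefined. 0c->0: no, cb/c meet in 0. 0c->1: ok.
aa: 1a undefined. 1a->0: ok.
ab: 1b undefined. 1b->0: ok.
ac: 1c undefined. 1c->0: ok.
All examples now run through 2 states with every (state, symbol) defined. Accept strings end in {0}, Reject strings end in {1}; accept={0}.

states=2 start=0 accept={0} delta: 0a->1 0b->0 0c->1 1a->0 1b->0 1c->0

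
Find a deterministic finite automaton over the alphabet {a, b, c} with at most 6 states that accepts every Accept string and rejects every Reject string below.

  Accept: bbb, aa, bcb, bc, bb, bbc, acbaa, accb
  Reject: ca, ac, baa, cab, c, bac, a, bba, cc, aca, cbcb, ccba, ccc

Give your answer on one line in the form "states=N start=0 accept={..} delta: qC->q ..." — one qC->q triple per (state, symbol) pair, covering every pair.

states=5 start=0 accept={0,4} delta: 0a->1 0b->2 0c->3 1a->0 1b->2 1c->2 2a->3 2b->4 2c->4 3a->1 3b->3 3c->1 4a->1 4b->0 4c->0

Fold the examples into a partial DFA from state 0: repeatedly fix the first undefined (state, symbol) met by the shortest-then-alphabetical prefix, trying targets in increasing order and rejecting any under which an Accept and a Reject string meet in one state with the same remainder; add a state when all current targets are rejected. Accepting states are where Accept strings end.
a: 0a undefined. 0a->0: no, aa/a meet in 0. Open state 1: 0a->1.
b: 0b undefined. 0b->0: no, aa/baa meet in 1 with "a" left. 0b->1: no, bc/ac meet in 1 with "c" left. Open state 2: 0b->2.
c: 0c undefined. 0c->0: no, bcb/cbcb meet in 2 with "cb" left. 0c->1: no, aa/ca meet in 1 with "a" left. 0c->2: no, bc/cc meet in 2 with "c" left. Open state 3: 0c->3.
aa: 1a undefined. 1a->0: ok.
ac: 1c undefined. 1c->0: no, aa/ac meet in 0. 1c->1: no, aa/aca meet in 0. 1c->2: ok.
ba: 2a undefined. 2a->0: no, aa/aca meet in 0. 2a->1: no, aa/baa meet in 0. 2a->2: no, bc/bac meet in 2 with "c" left. 2a->3: ok.
bb: 2b undefined. 2b->0: no, bbb/ac meet in 2. 2b->1: no, aa/bba meet in 0. 2b->2: no, bbb/ac meet in 2. 2b->3: no, bb/c meet in 3. Open state 4: 2b->4.
bc: 2c undefined. 2c->0: no, bcb/ac meet in 2. 2c->1: no, bc/a meet in 1. 2c->2: no, bc/ac meet in 2. 2c->3: no, bc/c meet in 3. 2c->4: ok.
ca: 3a undefined. 3a->0: no, aa/ca meet in 0. 3a->1: ok.
cb: 3b undefined. 3b->0: no, aa/cbcb meet in 0. 3b->1: no, bc/cbcb meet in 4. 3b->2: no, bbb/cbcb meet in 4 with "b" left. 3b->3: ok.
cc: 3c undefined. 3c->0: no, aa/bac meet in 0. 3c->1: ok.
bba: 4a undefined. 4a->0: no, aa/bba meet in 0. 4a->1: ok.
bbb: 4b undefined. 4b->0: ok.
bbc: 4c undefined. 4c->0: ok.
cab: 1b undefined. 1b->0: no, bbb/cab meet in 0. 1b->1: no, bbb/ccba meet in 0. 1b->2: ok.
All examples now run through 5 states with every (state, symbol) defined. Accept strings end in {0,4}, Reject strings end in {1,2,3}; accept={0,4}.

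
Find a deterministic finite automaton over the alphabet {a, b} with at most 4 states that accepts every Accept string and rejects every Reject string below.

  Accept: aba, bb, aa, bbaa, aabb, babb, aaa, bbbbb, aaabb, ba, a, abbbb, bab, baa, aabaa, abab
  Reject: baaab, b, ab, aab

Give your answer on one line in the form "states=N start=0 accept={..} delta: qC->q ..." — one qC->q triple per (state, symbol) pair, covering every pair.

Fold the examples into a partial DFA from state 0: repeatedly fix the first undefined (state, symbol) met by the shortest-then-alphabetical prefix, trying targets in increasing order and rejecting any under which an Accept and a Reject string meet in one state with the same remainder; add a state when all current targets are rejected. Accepting states are where Accept strings end.
a: 0a undefined. 0a->0: ok.
b: 0b undefined. 0b->0: no, aba/baaab meet in 0. Open state 1: 0b->1.
ba: 1a undefined. 1a->0: no, bab/baaab meet in 1. 1a->1: no, aba/b meet in 1. Open state 2: 1a->2.
bb: 1b undefined. 1b->0: no, bbbbb/b meet in 1. 1b->1: no, bb/b meet in 1. 1b->2: ok.
baa: 2a undefined. 2a->0: ok.
bab: 2b undefined. 2b->0: no, babb/baaab meet in 1. 2b->1: no, bbbbb/baaab meet in 1. 2b->2: ok.
All examples now run through 3 states with every (state, symbol) defined. Accept strings end in {0,2}, Reject strings end in {1}; accept={0,2}.

states=3 start=0 accept={0,2} delta: 0a->0 0b->1 1a->2 1b->2 2a->0 2b->2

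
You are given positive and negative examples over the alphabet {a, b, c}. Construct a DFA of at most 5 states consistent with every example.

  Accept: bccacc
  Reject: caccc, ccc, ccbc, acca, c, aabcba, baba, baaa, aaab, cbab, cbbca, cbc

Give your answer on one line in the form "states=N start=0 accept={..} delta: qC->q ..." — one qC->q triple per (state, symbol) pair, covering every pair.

states=3 start=0 accept={2} delta: 0a->0 0b->0 0c->1 1a->0 1b->0 1c->2 2a->0 2b->0 2c->0

State merging on the prefix tree: take the shortest (then alphabetical) example prefix whose next move is undefined and point that move at state 0, else 1, else 2, ...; a target is out if some Accept/Reject pair would then sit in one state with the same input left (inseparable). If every existing state is out, open a new one.
a: 0a undefined. 0a->0: ok.
b: 0b undefined. 0b->0: ok.
c: 0c undefined. 0c->0: no, bccacc/caccc meet in 0. Open state 1: 0c->1.
ca: 1a undefined. 1a->0: ok.
cb: 1b undefined. 1b->0: ok.
cc: 1c undefined. 1c->0: no, bccacc/acca meet in 0. 1c->1: no, bccacc/caccc meet in 1. Open state 2: 1c->2.
ccb: 2b undefined. 2b->0: ok.
ccc: 2c undefined. 2c->0: ok.
acca: 2a undefined. 2a->0: ok.
All examples now run through 3 states with every (state, symbol) defined. Accept strings end in {2}, Reject strings end in {0,1}; accept={2}.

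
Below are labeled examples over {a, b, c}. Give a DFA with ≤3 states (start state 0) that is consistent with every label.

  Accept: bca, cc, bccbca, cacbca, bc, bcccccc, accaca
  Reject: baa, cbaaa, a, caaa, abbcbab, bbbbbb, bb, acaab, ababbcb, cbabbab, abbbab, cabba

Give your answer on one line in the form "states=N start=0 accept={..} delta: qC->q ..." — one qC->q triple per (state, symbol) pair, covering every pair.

State merging on the prefix tree: take the shortest (then alphabetical) example prefix whose next move is undefined and point that move at state 0, else 1, else 2, ...; a target is out if some Accept/Reject pair would then sit in one state with the same input left (inseparable). If every existing state is out, open a new one.
a: 0a undefined. 0a->0: ok.
b: 0b undefined. 0b->0: ok.
c: 0c undefined. 0c->0: no, bca/baa meet in 0. Open state 1: 0c->1.
ca: 1a undefined. 1a->0: no, bca/baa meet in 0. 1a->1: no, bca/caaa meet in 1. Open state 2: 1a->2.
cb: 1b undefined. 1b->0: ok.
cc: 1c undefined. 1c->0: no, cc/baa meet in 0. 1c->1: ok.
caa: 2a undefined. 2a->0: ok.
cab: 2b undefined. 2b->0: ok.
cac: 2c undefined. 2c->0: no, accaca/baa meet in 0. 2c->1: ok.
All examples now run through 3 states with every (state, symbol) defined. Accept strings end in {1,2}, Reject strings end in {0}; accept={1,2}.

states=3 start=0 accept={1,2} delta: 0a->0 0b->0 0c->1 1a->2 1b->0 1c->1 2a->0 2b->0 2c->1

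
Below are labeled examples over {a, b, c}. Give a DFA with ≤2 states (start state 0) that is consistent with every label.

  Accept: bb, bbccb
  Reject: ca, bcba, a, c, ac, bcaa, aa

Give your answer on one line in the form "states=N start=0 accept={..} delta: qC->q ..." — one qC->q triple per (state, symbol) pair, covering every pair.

states=2 start=0 accept={1} delta: 0a->0 0b->1 0c->0 1a->0 1b->1 1c->0

Grow the machine one transition at a time. Run the examples from 0; the earliest place one falls off (shortest prefix, ties alphabetical) gets sent to the lowest-numbered state that keeps every Accept/Reject pair distinguishable — a pair clashes when both reach the same state with identical unread suffix — and to a fresh state only if none does.
a: 0a undefined. 0a->0: ok.
b: 0b undefined. 0b->0: no, bb/a meet in 0. Open state 1: 0b->1.
c: 0c undefined. 0c->0: ok.
bb: 1b undefined. 1b->0: no, bb/ca meet in 0. 1b->1: ok.
bc: 1c undefined. 1c->0: ok.
bcba: 1a undefined. 1a->0: ok.
All examples now run through 2 states with every (state, symbol) defined. Accept strings end in {1}, Reject strings end in {0}; accept={1}.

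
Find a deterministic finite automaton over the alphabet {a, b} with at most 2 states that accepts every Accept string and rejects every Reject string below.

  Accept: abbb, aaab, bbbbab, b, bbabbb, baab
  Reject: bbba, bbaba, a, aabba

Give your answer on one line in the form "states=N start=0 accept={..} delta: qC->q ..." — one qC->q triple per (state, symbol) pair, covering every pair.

Grow the machine one transition at a time. Run the examples from 0; the earliest place one falls off (shortest prefix, ties alphabetical) gets sent to the lowest-numbered state that keeps every Accept/Reject pair distinguishable — a pair clashes when both reach the same state with identical unread suffix — and to a fresh state only if none does.
a: 0a undefined. 0a->0: ok.
b: 0b undefined. 0b->0: no, abbb/bbba meet in 0. Open state 1: 0b->1.
ba: 1a undefined. 1a->0: ok.
bb: 1b undefined. 1b->0: ok.
All examples now run through 2 states with every (state, symbol) defined. Accept strings end in {1}, Reject strings end in {0}; accept={1}.

states=2 start=0 accept={1} delta: 0a->0 0b->1 1a->0 1b->0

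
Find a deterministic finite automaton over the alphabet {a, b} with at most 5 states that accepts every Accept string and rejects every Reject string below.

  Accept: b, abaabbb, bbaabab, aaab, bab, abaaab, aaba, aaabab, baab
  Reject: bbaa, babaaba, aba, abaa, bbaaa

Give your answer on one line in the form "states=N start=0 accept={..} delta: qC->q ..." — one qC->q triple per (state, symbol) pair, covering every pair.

states=4 start=0 accept={0,1} delta: 0a->1 0b->0 1a->2 1b->1 2a->3 2b->0 3a->0 3b->1

State merging on the prefix tree: take the shortest (then alphabetical) example prefix whose next move is undefined and point that move at state 0, else 1, else 2, ...; a target is out if some Accept/Reject pair would then sit in one state with the same input left (inseparable). If every existing state is out, open a new one.
a: 0a undefined. 0a->0: no, aaba/aba meet in 0 with "ba" left. Open state 1: 0a->1.
b: 0b undefined. 0b->0: ok.
aa: 1a undefined. 1a->0: no, b/bbaa meet in 0. 1a->1: no, aaba/aba meet in 1 with "ba" left. Open state 2: 1a->2.
ab: 1b undefined. 1b->0: no, aaba/babaaba meet in 2 with "ba" left. 1b->1: ok.
aaa: 2a undefined. 2a->0: no, b/abaa meet in 0. 2a->1: no, abaabbb/abaa meet in 1. 2a->2: no, aaba/babaaba meet in 2 with "ba" left. Open state 3: 2a->3.
aab: 2b undefined. 2b->0: ok.
aaab: 3b undefined. 3b->0: no, bbaabab/babaaba meet in 1. 3b->1: ok.
abaaa: 3a undefined. 3a->0: ok.
All examples now run through 4 states with every (state, symbol) defined. Accept strings end in {0,1}, Reject strings end in {2,3}; accept={0,1}.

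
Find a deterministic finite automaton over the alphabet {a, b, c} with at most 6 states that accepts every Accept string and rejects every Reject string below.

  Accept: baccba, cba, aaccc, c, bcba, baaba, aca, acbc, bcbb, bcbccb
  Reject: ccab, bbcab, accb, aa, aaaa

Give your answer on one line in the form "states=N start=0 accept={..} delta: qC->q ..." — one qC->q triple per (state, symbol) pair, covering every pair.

states=4 start=0 accept={1,2} delta: 0a->0 0b->1 0c->1 1a->1 1b->1 1c->2 2a->2 2b->3 2c->1 3a->1 3b->1 3c->0

State merging on the prefix tree: take the shortest (then alphabetical) example prefix whose next move is undefined and point that move at state 0, else 1, else 2, ...; a target is out if some Accept/Reject pair would then sit in one state with the same input left (inseparable). If every existing state is out, open a new one.
a: 0a undefined. 0a->0: ok.
b: 0b undefined. 0b->0: no, baaba/aa meet in 0. Open state 1: 0b->1.
c: 0c undefined. 0c->0: no, aaccc/aa meet in 0. 0c->1: ok.
ba: 1a undefined. 1a->0: no, baaba/aa meet in 0. 1a->1: ok.
bb: 1b undefined. 1b->0: no, cba/bbcab meet in 0. 1b->1: ok.
bc: 1c undefined. 1c->0: no, baccba/ccab meet in 1. 1c->1: no, baccba/ccab meet in 1. Open state 2: 1c->2.
bcb: 2b undefined. 2b->0: no, bcba/accb meet in 0. 2b->1: no, cba/accb meet in 1. 2b->2: no, acbc/accb meet in 2. Open state 3: 2b->3.
cca: 2a undefined. 2a->0: no, cba/ccab meet in 1. 2a->1: no, cba/ccab meet in 1. 2a->2: ok.
bacc: 2c undefined. 2c->0: no, aaccc/aa meet in 0. 2c->1: ok.
bcba: 3a undefined. 3a->0: no, bcba/aa meet in 0. 3a->1: ok.
bcbb: 3b undefined. 3b->0: no, bcbb/aa meet in 0. 3b->1: ok.
bcbc: 3c undefined. 3c->0: ok.
All examples now run through 4 states with every (state, symbol) defined. Accept strings end in {1,2}, Reject strings end in {0,3}; accept={1,2}.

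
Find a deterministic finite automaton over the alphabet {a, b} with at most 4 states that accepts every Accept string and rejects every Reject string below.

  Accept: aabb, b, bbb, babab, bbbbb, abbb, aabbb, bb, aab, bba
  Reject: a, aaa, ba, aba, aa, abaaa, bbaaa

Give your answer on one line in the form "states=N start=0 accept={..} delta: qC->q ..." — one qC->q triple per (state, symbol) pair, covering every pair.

states=3 start=0 accept={1,2} delta: 0a->0 0b->1 1a->0 1b->2 2a->1 2b->1

Fold the examples into a partial DFA from state 0: repeatedly fix the first undefined (state, symbol) met by the shortest-then-alphabetical prefix, trying targets in increasing order and rejecting any under which an Accept and a Reject string meet in one state with the same remainder; add a state when all current targets are rejected. Accepting states are where Accept strings end.
a: 0a undefined. 0a->0: ok.
b: 0b undefined. 0b->0: no, aabb/a meet in 0. Open state 1: 0b->1.
ba: 1a undefined. 1a->0: ok.
bb: 1b undefined. 1b->0: no, aabb/a meet in 0. 1b->1: no, bba/a meet in 0. Open state 2: 1b->2.
bba: 2a undefined. 2a->0: no, bba/a meet in 0. 2a->1: ok.
bbb: 2b undefined. 2b->0: no, bbb/a meet in 0. 2b->1: ok.
All examples now run through 3 states with every (state, symbol) defined. Accept strings end in {1,2}, Reject strings end in {0}; accept={1,2}.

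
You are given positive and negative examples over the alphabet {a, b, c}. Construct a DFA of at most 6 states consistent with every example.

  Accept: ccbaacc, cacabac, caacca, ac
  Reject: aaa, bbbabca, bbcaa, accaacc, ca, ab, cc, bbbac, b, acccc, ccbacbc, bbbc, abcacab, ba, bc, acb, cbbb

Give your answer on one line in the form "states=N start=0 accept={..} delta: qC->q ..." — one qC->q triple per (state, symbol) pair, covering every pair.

State merging on the prefix tree: take the shortest (then alphabetical) example prefix whose next move is undefined and point that move at state 0, else 1, else 2, ...; a target is out if some Accept/Reject pair would then sit in one state with the same input left (inseparable). If every existing state is out, open a new one.
a: 0a undefined. 0a->0: ok.
b: 0b undefined. 0b->0: no, ac/bbbac meet in 0 with "c" left. Open state 1: 0b->1.
c: 0c undefined. 0c->0: no, caacca/aaa meet in 0. 0c->1: no, ac/ab meet in 1. Open state 2: 0c->2.
ba: 1a undefined. 1a->0: ok.
bb: 1b undefined. 1b->0: no, ac/bbbac meet in 2. 1b->1: no, ac/bbbac meet in 2. 1b->2: ok.
bc: 1c undefined. 1c->0: ok.
ca: 2a undefined. 2a->0: ok.
cb: 2b undefined. 2b->0: no, cacabac/bbbac meet in 2. 2b->1: no, cacabac/bbbac meet in 2. 2b->2: no, cacabac/bbbac meet in 2. Open state 3: 2b->3.
cc: 2c undefined. 2c->0: no, ccbaacc/aaa meet in 0. 2c->1: no, ccbaacc/accaacc meet in 1. 2c->2: no, cacabac/accaacc meet in 2. 2c->3: ok.
cbb: 3b undefined. 3b->0: no, ccbaacc/cc meet in 3. 3b->1: no, ccbaacc/cc meet in 3. 3b->2: no, ccbaacc/cc meet in 3. 3b->3: no, ccbaacc/accaacc meet in 3 with "aacc" left. Open state 4: 3b->4.
acca: 3a undefined. 3a->0: no, cacabac/bbbac meet in 2. 3a->1: no, caacca/bbbabca meet in 1. 3a->2: ok.
accc: 3c undefined. 3c->0: no, cacabac/acccc meet in 2. 3c->1: ok.
cbbb: 4b undefined. 4b->0: ok.
ccba: 4a undefined. 4a->0: no, ccbaacc/accaacc meet in 3. 4a->1: no, ccbaacc/accaacc meet in 3. 4a->2: no, ccbaacc/accaacc meet in 3. 4a->3: no, ccbaacc/ab meet in 1. 4a->4: ok.
ccbac: 4c undefined. 4c->0: ok.
All examples now run through 5 states with every (state, symbol) defined. Accept strings end in {2}, Reject strings end in {0,1,3}; accept={2}.

states=5 start=0 accept={2} delta: 0a->0 0b->1 0c->2 1a->0 1b->2 1c->0 2a->0 2b->3 2c->3 3a->2 3b->4 3c->1 4a->4 4b->0 4c->0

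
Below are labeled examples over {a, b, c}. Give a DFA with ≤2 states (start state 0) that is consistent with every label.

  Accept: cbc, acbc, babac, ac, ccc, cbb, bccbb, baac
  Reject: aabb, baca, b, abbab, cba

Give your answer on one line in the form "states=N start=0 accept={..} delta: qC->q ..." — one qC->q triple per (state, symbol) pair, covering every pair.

Grow the machine one transition at a time. Run the examples from 0; the earliest place one falls off (shortest prefix, ties alphabetical) gets sent to the lowest-numbered state that keeps every Accept/Reject pair distinguishable — a pair clashes when both reach the same state with identical unread suffix — and to a fresh state only if none does.
a: 0a undefined. 0a->0: ok.
b: 0b undefined. 0b->0: ok.
c: 0c undefined. 0c->0: no, cbc/aabb meet in 0. Open state 1: 0c->1.
cb: 1b undefined. 1b->0: no, cbb/aabb meet in 0. 1b->1: ok.
cc: 1c undefined. 1c->0: no, cbc/aabb meet in 0. 1c->1: ok.
cba: 1a undefined. 1a->0: ok.
All examples now run through 2 states with every (state, symbol) defined. Accept strings end in {1}, Reject strings end in {0}; accept={1}.

states=2 start=0 accept={1} delta: 0a->0 0b->0 0c->1 1a->0 1b->1 1c->1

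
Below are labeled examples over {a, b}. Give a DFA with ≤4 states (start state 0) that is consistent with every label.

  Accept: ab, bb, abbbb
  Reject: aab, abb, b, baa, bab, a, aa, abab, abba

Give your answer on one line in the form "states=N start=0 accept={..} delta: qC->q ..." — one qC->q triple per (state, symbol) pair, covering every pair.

Grow the machine one transition at a time. Run the examples from 0; the earliest place one falls off (shortest prefix, ties alphabetical) gets sent to the lowest-numbered state that keeps every Accept/Reject pair distinguishable — a pair clashes when both reach the same state with identical unread suffix — and to a fresh state only if none does.
a: 0a undefined. 0a->0: no, ab/aab meet in 0 with "b" left. Open state 1: 0a->1.
b: 0b undefined. 0b->0: no, ab/bab meet in 1 with "b" left. 0b->1: ok.
aa: 1a undefined. 1a->0: ok.
ab: 1b undefined. 1b->0: no, ab/aa meet in 0. 1b->1: no, ab/aab meet in 1. Open state 2: 1b->2.
aba: 2a undefined. 2a->0: ok.
abb: 2b undefined. 2b->0: ok.
All examples now run through 3 states with every (state, symbol) defined. Accept strings end in {2}, Reject strings end in {0,1}; accept={2}.

states=3 start=0 accept={2} delta: 0a->1 0b->1 1a->0 1b->2 2a->0 2b->0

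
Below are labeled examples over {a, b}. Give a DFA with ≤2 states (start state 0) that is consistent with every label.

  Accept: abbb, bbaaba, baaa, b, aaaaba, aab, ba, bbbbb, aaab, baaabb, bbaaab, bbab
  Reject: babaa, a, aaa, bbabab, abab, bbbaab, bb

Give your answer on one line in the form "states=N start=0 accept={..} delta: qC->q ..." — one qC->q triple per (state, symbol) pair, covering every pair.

states=2 start=0 accept={1} delta: 0a->0 0b->1 1a->1 1b->0

Grow the machine one transition at a time. Run the examples from 0; the earliest place one falls off (shortest prefix, ties alphabetical) gets sent to the lowest-numbered state that keeps every Accept/Reject pair distinguishable — a pair clashes when both reach the same state with identical unread suffix — and to a fresh state only if none does.
a: 0a undefined. 0a->0: ok.
b: 0b undefined. 0b->0: no, abbb/babaa meet in 0. Open state 1: 0b->1.
ba: 1a undefined. 1a->0: no, baaa/babaa meet in 0. 1a->1: ok.
bb: 1b undefined. 1b->0: ok.
All examples now run through 2 states with every (state, symbol) defined. Accept strings end in {1}, Reject strings end in {0}; accept={1}.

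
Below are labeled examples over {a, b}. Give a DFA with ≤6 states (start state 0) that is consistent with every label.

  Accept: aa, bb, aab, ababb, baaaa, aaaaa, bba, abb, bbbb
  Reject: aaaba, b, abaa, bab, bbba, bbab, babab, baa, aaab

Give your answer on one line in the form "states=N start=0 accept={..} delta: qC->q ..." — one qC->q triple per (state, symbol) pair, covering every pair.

states=6 start=0 accept={1,3,5} delta: 0a->1 0b->2 1a->3 1b->1 2a->4 2b->5 3a->0 3b->1 4a->0 4b->2 5a->5 5b->2

Grow the machine one transition at a time. Run the examples from 0; the earliest place one falls off (shortest prefix, ties alphabetical) gets sent to the lowest-numbered state that keeps every Accept/Reject pair distinguishable — a pair clashes when both reach the same state with identical unread suffix — and to a fresh state only if none does.
a: 0a undefined. 0a->0: no, aab/b meet in 0 with "b" left. Open state 1: 0a->1.
b: 0b undefined. 0b->0: no, aa/baa meet in 1 with "a" left. 0b->1: no, aab/bab meet in 1 with "ab" left. Open state 2: 0b->2.
aa: 1a undefined. 1a->0: no, aab/b meet in 2. 1a->1: no, aab/aaab meet in 1 with "b" left. 1a->2: no, aa/b meet in 2. Open state 3: 1a->3.
ab: 1b undefined. 1b->0: no, aa/abaa meet in 3. 1b->1: ok.
ba: 2a undefined. 2a->0: no, baaaa/abaa meet in 3 with "a" left. 2a->1: no, aa/baa meet in 3. 2a->2: no, bb/bab meet in 2 with "b" left. 2a->3: no, aab/bab meet in 3 with "b" left. Open state 4: 2a->4.
bb: 2b undefined. 2b->0: no, bba/bbab meet in 1. 2b->1: no, aa/bbba meet in 3. 2b->2: no, bb/b meet in 2. 2b->3: no, bba/abaa meet in 3 with "a" left. 2b->4: no, bba/baa meet in 4 with "a" left. Open state 5: 2b->5.
aaa: 3a undefined. 3a->0: ok.
aab: 3b undefined. 3b->0: no, aab/abaa meet in 0. 3b->1: ok.
baa: 4a undefined. 4a->0: ok.
bab: 4b undefined. 4b->0: no, aab/babab meet in 1. 4b->1: no, aab/bab meet in 1. 4b->2: ok.
bba: 5a undefined. 5a->0: no, bba/abaa meet in 0. 5a->1: no, aab/bbab meet in 1. 5a->2: no, bb/bbab meet in 5. 5a->3: no, aab/bbab meet in 1. 5a->4: no, bba/aaaba meet in 4. 5a->5: ok.
bbb: 5b undefined. 5b->0: no, aab/bbba meet in 1. 5b->1: no, aa/bbba meet in 3. 5b->2: ok.
All examples now run through 6 states with every (state, symbol) defined. Accept strings end in {1,3,5}, Reject strings end in {0,2,4}; accept={1,3,5}.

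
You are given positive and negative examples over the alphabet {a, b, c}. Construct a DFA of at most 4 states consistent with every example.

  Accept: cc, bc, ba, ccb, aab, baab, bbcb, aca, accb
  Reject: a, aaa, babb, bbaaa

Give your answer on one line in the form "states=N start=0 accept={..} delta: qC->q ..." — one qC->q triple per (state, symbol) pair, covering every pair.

Fold the examples into a partial DFA from state 0: repeatedly fix the first undefined (state, symbol) met by the shortest-then-alphabetical prefix, trying targets in increasing order and rejecting any under which an Accept and a Reject string meet in one state with the same remainder; add a state when all current targets are rejected. Accepting states are where Accept strings end.
a: 0a undefined. 0a->0: ok.
b: 0b undefined. 0b->0: no, ba/a meet in 0. Open state 1: 0b->1.
c: 0c undefined. 0c->0: no, cc/a meet in 0. 0c->1: ok.
ba: 1a undefined. 1a->0: no, ba/a meet in 0. 1a->1: ok.
bb: 1b undefined. 1b->0: no, ba/babb meet in 1. 1b->1: no, ba/babb meet in 1. Open state 2: 1b->2.
bc: 1c undefined. 1c->0: no, cc/a meet in 0. 1c->1: ok.
bba: 2a undefined. 2a->0: ok.
bbc: 2c undefined. 2c->0: ok.
babb: 2b undefined. 2b->0: ok.
All examples now run through 3 states with every (state, symbol) defined. Accept strings end in {1,2}, Reject strings end in {0}; accept={1,2}.

states=3 start=0 accept={1,2} delta: 0a->0 0b->1 0c->1 1a->1 1b->2 1c->1 2a->0 2b->0 2c->0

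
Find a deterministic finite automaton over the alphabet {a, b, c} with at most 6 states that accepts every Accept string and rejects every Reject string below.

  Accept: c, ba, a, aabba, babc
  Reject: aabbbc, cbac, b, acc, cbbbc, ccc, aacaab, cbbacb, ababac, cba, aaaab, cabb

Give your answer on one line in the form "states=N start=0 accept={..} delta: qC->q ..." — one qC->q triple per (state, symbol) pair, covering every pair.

State merging on the prefix tree: take the shortest (then alphabetical) example prefix whose next move is undefined and point that move at state 0, else 1, else 2, ...; a target is out if some Accept/Reject pair would then sit in one state with the same input left (inseparable). If every existing state is out, open a new one.
a: 0a undefined. 0a->0: ok.
b: 0b undefined. 0b->0: no, c/aabbbc meet in 0 with "c" left. Open state 1: 0b->1.
c: 0c undefined. 0c->0: no, c/acc meet in 0. 0c->1: no, c/b meet in 1. Open state 2: 0c->2.
ba: 1a undefined. 1a->0: no, c/ababac meet in 2. 1a->1: no, ba/b meet in 1. 1a->2: ok.
ca: 2a undefined. 2a->0: ok.
cb: 2b undefined. 2b->0: no, c/cbac meet in 2. 2b->1: no, c/cba meet in 2. 2b->2: no, c/cbac meet in 2. Open state 3: 2b->3.
cc: 2c undefined. 2c->0: no, c/ccc meet in 2. 2c->1: ok.
cba: 3a undefined. 3a->0: no, c/cbac meet in 2. 3a->1: ok.
cbb: 3b undefined. 3b->0: ok.
ccc: 1c undefined. 1c->0: no, a/cbac meet in 0. 1c->1: ok.
aabb: 1b undefined. 1b->0: no, a/cabb meet in 0. 1b->1: ok.
babc: 3c undefined. 3c->0: ok.
All examples now run through 4 states with every (state, symbol) defined. Accept strings end in {0,2}, Reject strings end in {1,3}; accept={0,2}.

states=4 start=0 accept={0,2} delta: 0a->0 0b->1 0c->2 1a->2 1b->1 1c->1 2a->0 2b->3 2c->1 3a->1 3b->0 3c->0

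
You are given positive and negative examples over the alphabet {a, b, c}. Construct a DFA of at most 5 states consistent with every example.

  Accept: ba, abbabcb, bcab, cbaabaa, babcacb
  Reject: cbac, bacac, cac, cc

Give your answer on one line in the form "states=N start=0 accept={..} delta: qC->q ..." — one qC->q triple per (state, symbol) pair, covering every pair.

State merging on the prefix tree: take the shortest (then alphabetical) example prefix whose next move is undefined and point that move at state 0, else 1, else 2, ...; a target is out if some Accept/Reject pair would then sit in one state with the same input left (inseparable). If every existing state is out, open a new one.
a: 0a undefined. 0a->0: ok.
b: 0b undefined. 0b->0: ok.
c: 0c undefined. 0c->0: no, ba/cbac meet in 0. Open state 1: 0c->1.
ca: 1a undefined. 1a->0: ok.
cb: 1b undefined. 1b->0: ok.
cc: 1c undefined. 1c->0: no, ba/cc meet in 0. 1c->1: ok.
All examples now run through 2 states with every (state, symbol) defined. Accept strings end in {0}, Reject strings end in {1}; accept={0}.

states=2 start=0 accept={0} delta: 0a->0 0b->0 0c->1 1a->0 1b->0 1c->1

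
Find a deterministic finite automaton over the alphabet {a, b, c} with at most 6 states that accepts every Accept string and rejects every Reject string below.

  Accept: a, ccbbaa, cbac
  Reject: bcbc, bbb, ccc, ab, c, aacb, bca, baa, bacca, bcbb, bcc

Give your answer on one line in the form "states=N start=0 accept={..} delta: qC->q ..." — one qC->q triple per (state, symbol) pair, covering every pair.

states=4 start=0 accept={0,2} delta: 0a->0 0b->1 0c->1 1a->1 1b->1 1c->2 2a->1 2b->3 2c->1 3a->0 3b->3 3c->1

Grow the machine one transition at a time. Run the examples from 0; the earliest place one falls off (shortest prefix, ties alphabetical) gets sent to the lowest-numbered state that keeps every Accept/Reject pair distinguishable — a pair clashes when both reach the same state with identical unread suffix — and to a fresh state only if none does.
a: 0a undefined. 0a->0: ok.
b: 0b undefined. 0b->0: no, a/bbb meet in 0. Open state 1: 0b->1.
c: 0c undefined. 0c->0: no, a/ccc meet in 0. 0c->1: ok.
ba: 1a undefined. 1a->0: no, a/baa meet in 0. 1a->1: ok.
bb: 1b undefined. 1b->0: no, a/aacb meet in 0. 1b->1: ok.
bc: 1c undefined. 1c->0: no, a/bcbc meet in 0. 1c->1: no, ccbbaa/bcbc meet in 1. Open state 2: 1c->2.
bca: 2a undefined. 2a->0: no, a/bca meet in 0. 2a->1: ok.
bcb: 2b undefined. 2b->0: no, ccbbaa/bcbc meet in 1. 2b->1: no, ccbbaa/bbb meet in 1. 2b->2: no, ccbbaa/bbb meet in 1. Open state 3: 2b->3.
bcc: 2c undefined. 2c->0: no, a/ccc meet in 0. 2c->1: ok.
bcbb: 3b undefined. 3b->0: no, a/bcbb meet in 0. 3b->1: no, ccbbaa/bbb meet in 1. 3b->2: no, ccbbaa/bbb meet in 1. 3b->3: ok.
bcbc: 3c undefined. 3c->0: no, a/bcbc meet in 0. 3c->1: ok.
ccbba: 3a undefined. 3a->0: ok.
All examples now run through 4 states with every (state, symbol) defined. Accept strings end in {0,2}, Reject strings end in {1,3}; accept={0,2}.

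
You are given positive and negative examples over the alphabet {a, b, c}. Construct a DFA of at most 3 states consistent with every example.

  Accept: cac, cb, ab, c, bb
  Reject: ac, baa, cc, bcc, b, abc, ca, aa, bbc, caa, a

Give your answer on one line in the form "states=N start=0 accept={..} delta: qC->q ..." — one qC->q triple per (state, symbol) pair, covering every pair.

Fold the examples into a partial DFA from state 0: repeatedly fix the first undefined (state, symbol) met by the shortest-then-alphabetical prefix, trying targets in increasing order and rejecting any under which an Accept and a Reject string meet in one state with the same remainder; add a state when all current targets are rejected. Accepting states are where Accept strings end.
a: 0a undefined. 0a->0: no, ab/b meet in 0 with "b" left. Open state 1: 0a->1.
b: 0b undefined. 0b->0: no, c/bbc meet in 0 with "c" left. 0b->1: ok.
c: 0c undefined. 0c->0: no, cac/ac meet in 1 with "c" left. 0c->1: no, c/b meet in 1. Open state 2: 0c->2.
aa: 1a undefined. 1a->0: ok.
ab: 1b undefined. 1b->0: no, ab/aa meet in 0. 1b->1: no, ab/baa meet in 1. 1b->2: ok.
ac: 1c undefined. 1c->0: no, ab/bcc meet in 2. 1c->1: ok.
ca: 2a undefined. 2a->0: ok.
cb: 2b undefined. 2b->0: no, cb/ca meet in 0. 2b->1: no, cb/ac meet in 1. 2b->2: ok.
cc: 2c undefined. 2c->0: ok.
All examples now run through 3 states with every (state, symbol) defined. Accept strings end in {2}, Reject strings end in {0,1}; accept={2}.

states=3 start=0 accept={2} delta: 0a->1 0b->1 0c->2 1a->0 1b->2 1c->1 2a->0 2b->2 2c->0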